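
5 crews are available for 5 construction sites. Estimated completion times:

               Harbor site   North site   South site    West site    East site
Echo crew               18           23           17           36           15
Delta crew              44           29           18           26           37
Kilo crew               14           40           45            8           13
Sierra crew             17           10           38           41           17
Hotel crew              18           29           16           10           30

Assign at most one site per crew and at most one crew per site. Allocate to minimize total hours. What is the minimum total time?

Minimum total: 67 hours

This is a one-to-one assignment (minimum-cost bipartite matching).
Optimal: Echo crew→East site (15 hours), Delta crew→South site (18 hours), Kilo crew→Harbor site (14 hours), Sierra crew→North site (10 hours), Hotel crew→West site (10 hours) — total 15+18+14+10+10 = 67 hours.
Min-entry greedy (repeatedly take the single cheapest remaining cell) gives 93 hours, worse by 26.
Next-best assignment: Echo crew→Harbor site, Delta crew→South site, Kilo crew→East site, Sierra crew→North site, Hotel crew→West site = 69 hours.
Swapping Delta crew↔Hotel crew (Delta crew→West site 26 hours, Hotel crew→South site 16 hours) adds 14.
Checked against all permutations: 67 hours is optimal.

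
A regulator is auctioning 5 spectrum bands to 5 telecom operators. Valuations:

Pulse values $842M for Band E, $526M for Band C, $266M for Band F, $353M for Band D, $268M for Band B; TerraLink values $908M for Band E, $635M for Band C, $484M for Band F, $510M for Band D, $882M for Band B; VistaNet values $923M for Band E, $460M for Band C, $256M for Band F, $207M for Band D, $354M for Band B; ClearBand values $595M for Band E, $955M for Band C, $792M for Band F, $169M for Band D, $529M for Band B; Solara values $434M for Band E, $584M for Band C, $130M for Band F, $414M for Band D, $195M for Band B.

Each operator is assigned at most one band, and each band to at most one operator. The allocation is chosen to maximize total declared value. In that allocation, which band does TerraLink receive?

TerraLink receives Band B.

Optimal: Pulse→Band C ($526M), TerraLink→Band B ($882M), VistaNet→Band E ($923M), ClearBand→Band F ($792M), Solara→Band D ($414M) — total 526+882+923+792+414 = $3537M.
Column-greedy (each band in turn goes to its best remaining operator) gives $3044M, worse by 493.
Swapping Solara↔Pulse (Solara→Band C $584M, Pulse→Band D $353M) loses 3.
TerraLink's own top band is Band E ($908M), but forcing TerraLink→Band E and reassigning the rest optimally gives only $2994M — worse by 543.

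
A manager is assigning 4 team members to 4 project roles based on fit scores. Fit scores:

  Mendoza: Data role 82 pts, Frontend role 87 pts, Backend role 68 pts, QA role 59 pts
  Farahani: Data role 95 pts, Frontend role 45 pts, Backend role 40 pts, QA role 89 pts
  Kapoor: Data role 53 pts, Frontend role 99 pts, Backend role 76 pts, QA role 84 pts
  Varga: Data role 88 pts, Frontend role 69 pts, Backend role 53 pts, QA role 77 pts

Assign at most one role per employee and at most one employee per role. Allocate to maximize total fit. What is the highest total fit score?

Max total: 344 pts

This is the linear assignment problem.
Optimal: Mendoza→Backend role (68 pts), Farahani→QA role (89 pts), Kapoor→Frontend role (99 pts), Varga→Data role (88 pts) — total 68+89+99+88 = 344 pts.
Max-entry greedy (repeatedly take the single best remaining cell) gives 339 pts, worse by 5.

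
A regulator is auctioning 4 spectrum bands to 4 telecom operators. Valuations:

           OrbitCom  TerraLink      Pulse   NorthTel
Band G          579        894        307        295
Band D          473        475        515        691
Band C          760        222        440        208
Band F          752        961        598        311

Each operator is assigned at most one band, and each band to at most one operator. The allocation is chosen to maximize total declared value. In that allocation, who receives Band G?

TerraLink receives Band G.

Optimal: OrbitCom→Band C ($760M), TerraLink→Band G ($894M), Pulse→Band F ($598M), NorthTel→Band D ($691M) — total 760+894+598+691 = $2943M.
Max-entry greedy (repeatedly take the single best remaining cell) gives $2719M, worse by 224.
No other one-to-one assignment exceeds $2943M.
TerraLink's own top band is Band F ($961M), but forcing TerraLink→Band F and reassigning the rest optimally gives only $2719M — worse by 224.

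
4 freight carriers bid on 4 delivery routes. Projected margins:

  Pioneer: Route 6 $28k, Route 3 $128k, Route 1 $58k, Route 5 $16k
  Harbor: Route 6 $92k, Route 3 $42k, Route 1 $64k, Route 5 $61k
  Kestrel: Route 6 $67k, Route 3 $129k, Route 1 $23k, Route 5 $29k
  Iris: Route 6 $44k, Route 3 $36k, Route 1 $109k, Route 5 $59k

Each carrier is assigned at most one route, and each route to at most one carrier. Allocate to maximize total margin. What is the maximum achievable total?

Optimal: Pioneer→Route 3 ($128k), Harbor→Route 5 ($61k), Kestrel→Route 6 ($67k), Iris→Route 1 ($109k) — total 128+61+67+109 = $365k.
Column-greedy (each route in turn goes to its best remaining carrier) gives $346k, worse by 19.
Checked against all permutations: $365k is optimal.

Max total: $365k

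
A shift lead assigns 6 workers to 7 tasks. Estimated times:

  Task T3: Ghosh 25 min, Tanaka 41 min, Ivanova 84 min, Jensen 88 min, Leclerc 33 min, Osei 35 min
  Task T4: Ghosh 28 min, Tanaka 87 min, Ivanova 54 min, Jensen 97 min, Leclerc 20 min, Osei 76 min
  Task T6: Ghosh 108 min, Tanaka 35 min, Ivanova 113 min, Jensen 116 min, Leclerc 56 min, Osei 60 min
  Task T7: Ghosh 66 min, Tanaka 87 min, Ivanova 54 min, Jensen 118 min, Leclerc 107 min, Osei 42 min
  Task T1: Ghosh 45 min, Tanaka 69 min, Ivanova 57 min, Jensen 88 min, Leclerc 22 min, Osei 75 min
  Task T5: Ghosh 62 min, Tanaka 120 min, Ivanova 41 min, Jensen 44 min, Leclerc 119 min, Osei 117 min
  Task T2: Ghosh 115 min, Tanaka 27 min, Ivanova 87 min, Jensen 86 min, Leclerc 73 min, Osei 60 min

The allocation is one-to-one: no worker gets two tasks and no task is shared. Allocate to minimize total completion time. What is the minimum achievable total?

Minimum total: 210 min

Optimal: Ghosh→Task T4 (28 min), Tanaka→Task T2 (27 min), Ivanova→Task T7 (54 min), Jensen→Task T5 (44 min), Leclerc→Task T1 (22 min), Osei→Task T3 (35 min) — total 28+27+54+44+22+35 = 210 min.
Column-greedy (each task in turn goes to its cheapest remaining worker) gives 223 min, worse by 13.
Swapping Tanaka↔Osei (Tanaka→Task T3 41 min, Osei→Task T2 60 min) adds 39.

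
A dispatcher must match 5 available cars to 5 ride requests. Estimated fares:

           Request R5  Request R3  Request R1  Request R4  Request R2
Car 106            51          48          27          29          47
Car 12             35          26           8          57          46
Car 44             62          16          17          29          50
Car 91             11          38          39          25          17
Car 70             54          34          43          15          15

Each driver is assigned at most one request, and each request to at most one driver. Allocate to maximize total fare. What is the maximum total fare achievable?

Maximum total: $248

Optimal: Car 106→Request R3 ($48), Car 12→Request R4 ($57), Car 44→Request R2 ($50), Car 91→Request R1 ($39), Car 70→Request R5 ($54) — total 48+57+50+39+54 = $248.
Max-entry greedy (repeatedly take the single best remaining cell) gives $227, worse by 21.
Swapping Car 12↔Car 91 (Car 12→Request R1 $8, Car 91→Request R4 $25) loses 63.
No other one-to-one assignment exceeds $248.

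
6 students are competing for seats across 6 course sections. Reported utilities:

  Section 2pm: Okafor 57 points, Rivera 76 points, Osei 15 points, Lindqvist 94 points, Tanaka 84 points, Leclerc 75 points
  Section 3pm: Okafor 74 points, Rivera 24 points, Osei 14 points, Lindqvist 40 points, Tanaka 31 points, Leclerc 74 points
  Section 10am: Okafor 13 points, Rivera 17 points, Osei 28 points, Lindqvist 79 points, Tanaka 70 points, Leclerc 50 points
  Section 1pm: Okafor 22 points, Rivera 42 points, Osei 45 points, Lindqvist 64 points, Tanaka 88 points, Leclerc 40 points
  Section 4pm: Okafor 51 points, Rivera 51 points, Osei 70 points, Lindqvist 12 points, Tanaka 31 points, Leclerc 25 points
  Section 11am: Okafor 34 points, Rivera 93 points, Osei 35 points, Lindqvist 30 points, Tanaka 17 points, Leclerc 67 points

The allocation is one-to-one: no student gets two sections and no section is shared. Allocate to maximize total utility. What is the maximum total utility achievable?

Optimal: Okafor→Section 3pm (74 points), Rivera→Section 11am (93 points), Osei→Section 4pm (70 points), Lindqvist→Section 10am (79 points), Tanaka→Section 1pm (88 points), Leclerc→Section 2pm (75 points) — total 74+93+70+79+88+75 = 479 points.
Next-best assignment: Okafor→Section 3pm, Rivera→Section 11am, Osei→Section 4pm, Lindqvist→Section 2pm, Tanaka→Section 1pm, Leclerc→Section 10am = 469 points.

Max total: 479 points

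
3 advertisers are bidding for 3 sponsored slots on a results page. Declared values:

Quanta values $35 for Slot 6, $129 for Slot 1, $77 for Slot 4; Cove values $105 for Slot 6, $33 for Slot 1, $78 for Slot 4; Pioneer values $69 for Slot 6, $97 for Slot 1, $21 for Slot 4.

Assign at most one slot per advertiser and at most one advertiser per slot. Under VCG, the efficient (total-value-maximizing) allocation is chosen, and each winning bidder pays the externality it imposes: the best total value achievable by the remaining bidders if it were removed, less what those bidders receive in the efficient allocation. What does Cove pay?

Cove pays $24.

Efficient allocation: Quanta→Slot 4 ($77), Cove→Slot 6 ($105), Pioneer→Slot 1 ($97); total welfare W = $279.
Cove receives Slot 6 at value $105, so the others get W − 105 = $174.
Without Cove: best allocation of the remaining 2 bidders over all 3 slots is Quanta→Slot 1 ($129), Pioneer→Slot 6 ($69), total $198.
VCG payment = (others' best without Cove) − (others' welfare with Cove) = 198 − 174 = $24.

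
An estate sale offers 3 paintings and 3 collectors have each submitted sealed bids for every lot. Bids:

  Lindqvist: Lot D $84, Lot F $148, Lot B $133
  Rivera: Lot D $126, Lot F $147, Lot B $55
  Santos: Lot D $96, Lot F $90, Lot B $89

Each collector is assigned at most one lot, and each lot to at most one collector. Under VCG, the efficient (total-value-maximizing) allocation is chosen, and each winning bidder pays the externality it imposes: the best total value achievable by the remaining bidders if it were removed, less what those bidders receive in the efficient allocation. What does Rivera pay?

Efficient allocation: Lindqvist→Lot B ($133), Rivera→Lot F ($147), Santos→Lot D ($96); total welfare W = $376.
Rivera receives Lot F at value $147, so the others get W − 147 = $229.
Without Rivera: best allocation of the remaining 2 bidders over all 3 lots is Lindqvist→Lot F ($148), Santos→Lot D ($96), total $244.
VCG payment = (others' best without Rivera) − (others' welfare with Rivera) = 244 − 229 = $15.

Rivera pays $15.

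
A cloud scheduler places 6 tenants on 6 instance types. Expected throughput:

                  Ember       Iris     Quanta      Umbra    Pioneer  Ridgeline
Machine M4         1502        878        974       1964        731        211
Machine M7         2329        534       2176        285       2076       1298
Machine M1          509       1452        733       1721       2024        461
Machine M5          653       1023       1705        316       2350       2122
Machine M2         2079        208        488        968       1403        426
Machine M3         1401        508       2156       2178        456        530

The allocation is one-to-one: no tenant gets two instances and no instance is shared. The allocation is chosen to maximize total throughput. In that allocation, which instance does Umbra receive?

Optimal: Ember→Machine M2 (2079 ops/s), Iris→Machine M1 (1452 ops/s), Quanta→Machine M3 (2156 ops/s), Umbra→Machine M4 (1964 ops/s), Pioneer→Machine M7 (2076 ops/s), Ridgeline→Machine M5 (2122 ops/s) — total 2079+1452+2156+1964+2076+2122 = 11849 ops/s.
Max-entry greedy (repeatedly take the single best remaining cell) gives 9709 ops/s, worse by 2140.
Checked against all permutations: 11849 ops/s is optimal.
Umbra's own top instance is Machine M3 (2178 ops/s), but forcing Umbra→Machine M3 and reassigning the rest optimally gives only 11457 ops/s — worse by 392.

Umbra receives Machine M4.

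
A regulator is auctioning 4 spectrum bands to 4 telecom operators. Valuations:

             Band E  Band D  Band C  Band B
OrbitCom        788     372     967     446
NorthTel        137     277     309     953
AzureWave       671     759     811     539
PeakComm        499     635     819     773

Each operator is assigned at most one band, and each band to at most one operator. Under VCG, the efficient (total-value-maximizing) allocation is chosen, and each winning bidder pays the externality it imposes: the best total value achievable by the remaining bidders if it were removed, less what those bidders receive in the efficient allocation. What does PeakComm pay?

PeakComm pays $179M.

Efficient allocation: OrbitCom→Band E ($788M), NorthTel→Band B ($953M), AzureWave→Band D ($759M), PeakComm→Band C ($819M); total welfare W = $3319M.
PeakComm receives Band C at value $819M, so the others get W − 819 = $2500M.
Without PeakComm: best allocation of the remaining 3 bidders over all 4 bands is OrbitCom→Band C ($967M), NorthTel→Band B ($953M), AzureWave→Band D ($759M), total $2679M.
VCG payment = (others' best without PeakComm) − (others' welfare with PeakComm) = 2679 − 2500 = $179M.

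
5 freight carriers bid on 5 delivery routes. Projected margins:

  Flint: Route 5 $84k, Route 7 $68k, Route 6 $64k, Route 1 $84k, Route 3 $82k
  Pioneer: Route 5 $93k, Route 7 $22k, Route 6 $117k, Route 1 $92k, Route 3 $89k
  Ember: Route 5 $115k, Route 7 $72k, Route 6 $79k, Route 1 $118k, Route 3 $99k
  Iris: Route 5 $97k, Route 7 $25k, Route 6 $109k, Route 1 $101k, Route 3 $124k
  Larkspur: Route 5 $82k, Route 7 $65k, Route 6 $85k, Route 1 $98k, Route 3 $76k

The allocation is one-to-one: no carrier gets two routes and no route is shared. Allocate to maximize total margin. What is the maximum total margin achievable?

Treat this as an assignment problem: match each carrier to one route.
Optimal: Flint→Route 7 ($68k), Pioneer→Route 6 ($117k), Ember→Route 5 ($115k), Iris→Route 3 ($124k), Larkspur→Route 1 ($98k) — total 68+117+115+124+98 = $522k.
Column-greedy (each route in turn goes to its best remaining carrier) gives $477k, worse by 45.

Max total: $522k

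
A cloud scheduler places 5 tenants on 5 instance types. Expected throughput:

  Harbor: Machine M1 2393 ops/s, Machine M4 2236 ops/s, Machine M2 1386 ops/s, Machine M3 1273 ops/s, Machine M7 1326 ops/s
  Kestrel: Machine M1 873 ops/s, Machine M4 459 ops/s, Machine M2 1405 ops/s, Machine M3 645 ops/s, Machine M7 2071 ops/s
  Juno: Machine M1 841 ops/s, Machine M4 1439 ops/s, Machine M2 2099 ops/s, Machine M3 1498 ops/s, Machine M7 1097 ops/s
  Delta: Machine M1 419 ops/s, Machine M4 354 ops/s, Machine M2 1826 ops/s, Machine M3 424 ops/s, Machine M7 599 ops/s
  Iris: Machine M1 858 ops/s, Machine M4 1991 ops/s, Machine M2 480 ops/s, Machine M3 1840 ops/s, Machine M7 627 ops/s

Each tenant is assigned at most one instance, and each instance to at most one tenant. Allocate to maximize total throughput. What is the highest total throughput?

Maximum total: 9779 ops/s

Optimal: Harbor→Machine M1 (2393 ops/s), Kestrel→Machine M7 (2071 ops/s), Juno→Machine M3 (1498 ops/s), Delta→Machine M2 (1826 ops/s), Iris→Machine M4 (1991 ops/s) — total 2393+2071+1498+1826+1991 = 9779 ops/s.
Swapping Iris↔Juno (Iris→Machine M3 1840 ops/s, Juno→Machine M4 1439 ops/s) loses 210.
Every other assignment is strictly worse.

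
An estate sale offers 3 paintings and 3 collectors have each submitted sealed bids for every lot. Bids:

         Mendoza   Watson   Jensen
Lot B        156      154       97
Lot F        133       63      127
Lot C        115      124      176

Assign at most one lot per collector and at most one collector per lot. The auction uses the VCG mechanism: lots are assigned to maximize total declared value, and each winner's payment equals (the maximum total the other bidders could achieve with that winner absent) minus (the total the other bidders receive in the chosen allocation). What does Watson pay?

Watson pays $23.

Efficient allocation: Mendoza→Lot F ($133), Watson→Lot B ($154), Jensen→Lot C ($176); total welfare W = $463.
Watson receives Lot B at value $154, so the others get W − 154 = $309.
Without Watson: best allocation of the remaining 2 bidders over all 3 lots is Mendoza→Lot B ($156), Jensen→Lot C ($176), total $332.
VCG payment = (others' best without Watson) − (others' welfare with Watson) = 332 − 309 = $23.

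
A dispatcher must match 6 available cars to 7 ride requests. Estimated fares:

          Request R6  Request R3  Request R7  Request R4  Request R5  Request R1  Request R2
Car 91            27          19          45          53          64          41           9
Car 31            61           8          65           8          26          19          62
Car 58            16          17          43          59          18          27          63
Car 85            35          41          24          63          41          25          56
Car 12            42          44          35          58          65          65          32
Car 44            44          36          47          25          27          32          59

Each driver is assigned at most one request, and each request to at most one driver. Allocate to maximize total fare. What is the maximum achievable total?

Max total: $364

This is a one-to-one assignment (maximum-weight bipartite matching).
Optimal: Car 91→Request R5 ($64), Car 31→Request R7 ($65), Car 58→Request R2 ($63), Car 85→Request R4 ($63), Car 12→Request R1 ($65), Car 44→Request R6 ($44) — total 64+65+63+63+65+44 = $364.
Column-greedy (each request in turn goes to its best remaining driver) gives $306, worse by 58.
Next-best assignment: Car 91→Request R5, Car 31→Request R6, Car 58→Request R2, Car 85→Request R4, Car 12→Request R1, Car 44→Request R7 = $363.
Swapping Car 44↔Car 31 (Car 44→Request R7 $47, Car 31→Request R6 $61) loses 1.
No other one-to-one assignment exceeds $364.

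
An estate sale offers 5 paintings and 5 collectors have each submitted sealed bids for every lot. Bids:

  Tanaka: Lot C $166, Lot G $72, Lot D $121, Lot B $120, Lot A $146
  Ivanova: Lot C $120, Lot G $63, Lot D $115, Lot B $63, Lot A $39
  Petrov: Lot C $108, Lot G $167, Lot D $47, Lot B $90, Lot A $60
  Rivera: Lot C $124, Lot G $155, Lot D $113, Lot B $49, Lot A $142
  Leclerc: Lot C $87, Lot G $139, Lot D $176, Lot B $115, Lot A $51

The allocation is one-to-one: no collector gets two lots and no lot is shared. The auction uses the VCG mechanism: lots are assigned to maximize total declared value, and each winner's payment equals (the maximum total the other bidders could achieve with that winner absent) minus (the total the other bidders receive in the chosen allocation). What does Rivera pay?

Rivera pays $26.

Efficient allocation: Tanaka→Lot B ($120), Ivanova→Lot C ($120), Petrov→Lot G ($167), Rivera→Lot A ($142), Leclerc→Lot D ($176); total welfare W = $725.
Rivera receives Lot A at value $142, so the others get W − 142 = $583.
Without Rivera: best allocation of the remaining 4 bidders over all 5 lots is Tanaka→Lot A ($146), Ivanova→Lot C ($120), Petrov→Lot G ($167), Leclerc→Lot D ($176), total $609.
VCG payment = (others' best without Rivera) − (others' welfare with Rivera) = 609 − 583 = $26.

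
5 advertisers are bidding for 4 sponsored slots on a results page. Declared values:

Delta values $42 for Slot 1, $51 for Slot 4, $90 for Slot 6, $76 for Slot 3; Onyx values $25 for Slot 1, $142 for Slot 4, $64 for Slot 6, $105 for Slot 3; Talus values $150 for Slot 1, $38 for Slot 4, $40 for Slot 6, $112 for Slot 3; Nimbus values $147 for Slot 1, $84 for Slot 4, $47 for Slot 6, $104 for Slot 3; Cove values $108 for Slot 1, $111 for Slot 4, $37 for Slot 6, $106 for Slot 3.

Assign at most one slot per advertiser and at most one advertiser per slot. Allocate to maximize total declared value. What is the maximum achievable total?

Max total: $491

Optimal: Nimbus→Slot 1 ($147), Onyx→Slot 4 ($142), Delta→Slot 6 ($90), Talus→Slot 3 ($112) — total 147+142+90+112 = $491.
Row-greedy (each advertiser in turn takes its best remaining slot) gives $486, worse by 5.
Next-best assignment: Talus→Slot 1, Onyx→Slot 4, Delta→Slot 6, Cove→Slot 3 = $488.
Swapping Delta↔Onyx (Delta→Slot 4 $51, Onyx→Slot 6 $64) loses 117.
Checked against all permutations: $491 is optimal.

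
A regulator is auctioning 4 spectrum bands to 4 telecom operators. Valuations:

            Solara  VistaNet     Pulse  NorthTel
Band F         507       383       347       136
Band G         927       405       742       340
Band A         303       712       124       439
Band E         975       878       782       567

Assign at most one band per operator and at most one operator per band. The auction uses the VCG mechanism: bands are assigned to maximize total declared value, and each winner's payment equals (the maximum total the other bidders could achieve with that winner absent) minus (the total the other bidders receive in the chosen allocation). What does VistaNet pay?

Efficient allocation: Solara→Band G ($927M), VistaNet→Band E ($878M), Pulse→Band F ($347M), NorthTel→Band A ($439M); total welfare W = $2591M.
VistaNet receives Band E at value $878M, so the others get W − 878 = $1713M.
Without VistaNet: best allocation of the remaining 3 bidders over all 4 bands is Solara→Band E ($975M), Pulse→Band G ($742M), NorthTel→Band A ($439M), total $2156M.
VCG payment = (others' best without VistaNet) − (others' welfare with VistaNet) = 2156 − 1713 = $443M.

VistaNet pays $443M.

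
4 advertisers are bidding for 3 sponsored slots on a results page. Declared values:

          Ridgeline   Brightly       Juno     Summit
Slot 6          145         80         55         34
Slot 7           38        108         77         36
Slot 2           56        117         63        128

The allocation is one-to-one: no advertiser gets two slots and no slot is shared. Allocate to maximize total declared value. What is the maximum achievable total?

Optimal: Ridgeline→Slot 6 ($145), Brightly→Slot 7 ($108), Summit→Slot 2 ($128) — total 145+108+128 = $381.
Row-greedy (each advertiser in turn takes its best remaining slot) gives $339, worse by 42.
Next-best assignment: Ridgeline→Slot 6, Juno→Slot 7, Summit→Slot 2 = $350.
Swapping Brightly↔Summit (Brightly→Slot 2 $117, Summit→Slot 7 $36) loses 83.
Checked against all permutations: $381 is optimal.

Max total: $381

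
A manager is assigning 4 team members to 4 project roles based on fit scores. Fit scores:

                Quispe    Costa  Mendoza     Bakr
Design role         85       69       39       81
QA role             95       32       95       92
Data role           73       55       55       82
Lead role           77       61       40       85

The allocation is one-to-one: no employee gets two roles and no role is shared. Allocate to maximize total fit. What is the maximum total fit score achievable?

Max total: 323 pts

This is a one-to-one assignment (maximum-weight bipartite matching).
Optimal: Quispe→Design role (85 pts), Costa→Lead role (61 pts), Mendoza→QA role (95 pts), Bakr→Data role (82 pts) — total 85+61+95+82 = 323 pts.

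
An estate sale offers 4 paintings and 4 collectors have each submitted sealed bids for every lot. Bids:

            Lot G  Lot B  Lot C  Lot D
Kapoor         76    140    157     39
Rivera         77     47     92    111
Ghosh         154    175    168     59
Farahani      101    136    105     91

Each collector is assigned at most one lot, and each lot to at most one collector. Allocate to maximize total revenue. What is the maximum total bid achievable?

Maximum total: $558

Optimal: Kapoor→Lot C ($157), Rivera→Lot D ($111), Ghosh→Lot G ($154), Farahani→Lot B ($136) — total 157+111+154+136 = $558.
Max-entry greedy (repeatedly take the single best remaining cell) gives $544, worse by 14.
Next-best assignment: Kapoor→Lot C, Rivera→Lot D, Ghosh→Lot B, Farahani→Lot G = $544.
Every other assignment is strictly worse.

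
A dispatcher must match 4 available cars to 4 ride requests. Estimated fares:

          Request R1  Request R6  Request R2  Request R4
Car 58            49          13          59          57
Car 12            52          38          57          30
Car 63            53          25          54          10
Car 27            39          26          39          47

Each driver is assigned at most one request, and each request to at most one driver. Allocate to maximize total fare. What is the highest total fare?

Treat this as an assignment problem: match each driver to one request.
Optimal: Car 58→Request R2 ($59), Car 12→Request R6 ($38), Car 63→Request R1 ($53), Car 27→Request R4 ($47) — total 59+38+53+47 = $197.
Row-greedy (each driver in turn takes its best remaining request) gives $183, worse by 14.
Swapping Car 12↔Car 27 (Car 12→Request R4 $30, Car 27→Request R6 $26) loses 29.

Maximum total: $197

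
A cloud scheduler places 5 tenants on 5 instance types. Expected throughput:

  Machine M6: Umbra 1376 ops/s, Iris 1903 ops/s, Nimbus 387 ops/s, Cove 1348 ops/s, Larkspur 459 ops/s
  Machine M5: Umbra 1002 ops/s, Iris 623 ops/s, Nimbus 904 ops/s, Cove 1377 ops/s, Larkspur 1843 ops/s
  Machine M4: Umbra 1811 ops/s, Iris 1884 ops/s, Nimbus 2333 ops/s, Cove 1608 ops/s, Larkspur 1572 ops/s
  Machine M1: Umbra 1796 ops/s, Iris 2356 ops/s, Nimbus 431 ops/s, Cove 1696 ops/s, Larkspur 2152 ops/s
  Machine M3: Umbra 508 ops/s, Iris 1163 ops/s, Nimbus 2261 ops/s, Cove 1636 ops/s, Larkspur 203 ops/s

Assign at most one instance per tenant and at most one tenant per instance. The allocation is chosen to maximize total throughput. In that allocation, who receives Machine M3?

Nimbus receives Machine M3.

Optimal: Umbra→Machine M4 (1811 ops/s), Iris→Machine M1 (2356 ops/s), Nimbus→Machine M3 (2261 ops/s), Cove→Machine M6 (1348 ops/s), Larkspur→Machine M5 (1843 ops/s) — total 1811+2356+2261+1348+1843 = 9619 ops/s.
Row-greedy (each tenant in turn takes its best remaining instance) gives 8264 ops/s, worse by 1355.
No other one-to-one assignment exceeds 9619 ops/s.
Nimbus's own top instance is Machine M4 (2333 ops/s), but forcing Nimbus→Machine M4 and reassigning the rest optimally gives only 9544 ops/s — worse by 75.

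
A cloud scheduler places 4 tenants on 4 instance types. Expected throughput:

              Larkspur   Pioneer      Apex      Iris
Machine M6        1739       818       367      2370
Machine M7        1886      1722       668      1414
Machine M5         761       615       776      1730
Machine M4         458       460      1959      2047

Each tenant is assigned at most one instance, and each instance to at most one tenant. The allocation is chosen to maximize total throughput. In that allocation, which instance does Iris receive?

Iris receives Machine M5.

Optimal: Larkspur→Machine M6 (1739 ops/s), Pioneer→Machine M7 (1722 ops/s), Apex→Machine M4 (1959 ops/s), Iris→Machine M5 (1730 ops/s) — total 1739+1722+1959+1730 = 7150 ops/s.
Max-entry greedy (repeatedly take the single best remaining cell) gives 6830 ops/s, worse by 320.
Next-best assignment: Larkspur→Machine M7, Pioneer→Machine M5, Apex→Machine M4, Iris→Machine M6 = 6830 ops/s.
Swapping Apex↔Larkspur (Apex→Machine M6 367 ops/s, Larkspur→Machine M4 458 ops/s) loses 2873.
Checked against all permutations: 7150 ops/s is optimal.
Iris's own top instance is Machine M6 (2370 ops/s), but forcing Iris→Machine M6 and reassigning the rest optimally gives only 6830 ops/s — worse by 320.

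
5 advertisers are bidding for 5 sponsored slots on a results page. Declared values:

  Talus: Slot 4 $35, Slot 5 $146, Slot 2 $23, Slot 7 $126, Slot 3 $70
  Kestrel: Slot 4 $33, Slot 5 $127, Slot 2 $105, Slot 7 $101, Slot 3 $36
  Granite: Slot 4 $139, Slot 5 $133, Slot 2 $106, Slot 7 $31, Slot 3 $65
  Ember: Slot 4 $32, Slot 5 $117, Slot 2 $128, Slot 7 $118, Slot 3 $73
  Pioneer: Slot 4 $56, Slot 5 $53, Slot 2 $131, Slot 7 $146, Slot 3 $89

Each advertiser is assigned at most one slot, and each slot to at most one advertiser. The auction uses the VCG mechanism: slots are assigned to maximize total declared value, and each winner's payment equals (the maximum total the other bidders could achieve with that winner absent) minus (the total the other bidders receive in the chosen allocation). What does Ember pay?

Ember pays $54.

Efficient allocation: Talus→Slot 3 ($70), Kestrel→Slot 5 ($127), Granite→Slot 4 ($139), Ember→Slot 2 ($128), Pioneer→Slot 7 ($146); total welfare W = $610.
Ember receives Slot 2 at value $128, so the others get W − 128 = $482.
Without Ember: best allocation of the remaining 4 bidders over all 5 slots is Talus→Slot 5 ($146), Kestrel→Slot 2 ($105), Granite→Slot 4 ($139), Pioneer→Slot 7 ($146), total $536.
VCG payment = (others' best without Ember) − (others' welfare with Ember) = 536 − 482 = $54.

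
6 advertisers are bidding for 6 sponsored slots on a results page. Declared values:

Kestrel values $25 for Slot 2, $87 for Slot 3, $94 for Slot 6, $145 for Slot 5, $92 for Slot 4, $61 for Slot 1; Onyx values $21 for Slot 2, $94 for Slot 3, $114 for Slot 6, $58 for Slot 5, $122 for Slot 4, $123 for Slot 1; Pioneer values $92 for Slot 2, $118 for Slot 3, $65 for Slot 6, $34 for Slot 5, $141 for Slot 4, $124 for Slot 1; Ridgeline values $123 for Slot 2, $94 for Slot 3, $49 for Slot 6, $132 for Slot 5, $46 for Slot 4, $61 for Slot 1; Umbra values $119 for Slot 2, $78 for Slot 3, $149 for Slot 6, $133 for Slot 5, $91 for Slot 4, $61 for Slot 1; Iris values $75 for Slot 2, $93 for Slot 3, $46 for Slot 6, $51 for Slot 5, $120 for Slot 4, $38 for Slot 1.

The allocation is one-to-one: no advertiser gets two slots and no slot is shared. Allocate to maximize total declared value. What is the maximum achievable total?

Max total: $778

Optimal: Kestrel→Slot 5 ($145), Onyx→Slot 1 ($123), Pioneer→Slot 3 ($118), Ridgeline→Slot 2 ($123), Umbra→Slot 6 ($149), Iris→Slot 4 ($120) — total 145+123+118+123+149+120 = $778.
Max-entry greedy (repeatedly take the single best remaining cell) gives $774, worse by 4.
Swapping Pioneer↔Onyx (Pioneer→Slot 1 $124, Onyx→Slot 3 $94) loses 23.
Checked against all permutations: $778 is optimal.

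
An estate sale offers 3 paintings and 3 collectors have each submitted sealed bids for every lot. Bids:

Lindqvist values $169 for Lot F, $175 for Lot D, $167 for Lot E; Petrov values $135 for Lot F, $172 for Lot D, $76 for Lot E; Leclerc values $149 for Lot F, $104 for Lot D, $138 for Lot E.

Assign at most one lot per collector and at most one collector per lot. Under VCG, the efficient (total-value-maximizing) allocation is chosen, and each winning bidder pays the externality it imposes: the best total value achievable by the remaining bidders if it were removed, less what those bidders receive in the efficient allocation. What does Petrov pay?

Efficient allocation: Lindqvist→Lot E ($167), Petrov→Lot D ($172), Leclerc→Lot F ($149); total welfare W = $488.
Petrov receives Lot D at value $172, so the others get W − 172 = $316.
Without Petrov: best allocation of the remaining 2 bidders over all 3 lots is Lindqvist→Lot D ($175), Leclerc→Lot F ($149), total $324.
VCG payment = (others' best without Petrov) − (others' welfare with Petrov) = 324 − 316 = $8.

Petrov pays $8.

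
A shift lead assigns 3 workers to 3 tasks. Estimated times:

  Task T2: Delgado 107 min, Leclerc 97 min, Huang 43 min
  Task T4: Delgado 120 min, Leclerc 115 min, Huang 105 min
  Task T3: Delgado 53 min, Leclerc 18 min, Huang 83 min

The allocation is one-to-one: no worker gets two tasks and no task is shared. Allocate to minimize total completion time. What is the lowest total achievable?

Min total: 181 min

Optimal: Delgado→Task T4 (120 min), Leclerc→Task T3 (18 min), Huang→Task T2 (43 min) — total 120+18+43 = 181 min.
Column-greedy (each task in turn goes to its cheapest remaining worker) gives 211 min, worse by 30.
Every other assignment is strictly worse.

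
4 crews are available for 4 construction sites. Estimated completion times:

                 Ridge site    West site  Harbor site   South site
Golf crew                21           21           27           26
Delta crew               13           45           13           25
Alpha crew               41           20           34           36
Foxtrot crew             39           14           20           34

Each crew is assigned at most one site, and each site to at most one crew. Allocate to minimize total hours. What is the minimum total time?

Minimum total: 79 hours

This is the linear assignment problem.
Optimal: Golf crew→South site (26 hours), Delta crew→Ridge site (13 hours), Alpha crew→West site (20 hours), Foxtrot crew→Harbor site (20 hours) — total 26+13+20+20 = 79 hours.
Column-greedy (each site in turn goes to its cheapest remaining crew) gives 90 hours, worse by 11.
Swapping Golf crew↔Delta crew (Golf crew→Ridge site 21 hours, Delta crew→South site 25 hours) adds 7.
Checked against all permutations: 79 hours is optimal.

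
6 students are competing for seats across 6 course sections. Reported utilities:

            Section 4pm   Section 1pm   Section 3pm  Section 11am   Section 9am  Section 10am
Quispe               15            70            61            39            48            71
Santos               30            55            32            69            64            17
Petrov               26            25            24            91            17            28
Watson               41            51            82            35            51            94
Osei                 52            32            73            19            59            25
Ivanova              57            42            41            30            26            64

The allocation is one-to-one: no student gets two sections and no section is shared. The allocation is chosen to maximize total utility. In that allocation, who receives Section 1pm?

This is the linear assignment problem.
Optimal: Quispe→Section 1pm (70 points), Santos→Section 9am (64 points), Petrov→Section 11am (91 points), Watson→Section 10am (94 points), Osei→Section 3pm (73 points), Ivanova→Section 4pm (57 points) — total 70+64+91+94+73+57 = 449 points.
Row-greedy (each student in turn takes its best remaining section) gives 349 points, worse by 100.
Swapping Santos↔Ivanova (Santos→Section 4pm 30 points, Ivanova→Section 9am 26 points) loses 65.
No other one-to-one assignment exceeds 449 points.
Quispe's own top section is Section 10am (71 points), but forcing Quispe→Section 10am and reassigning the rest optimally gives only 415 points — worse by 34.

Quispe receives Section 1pm.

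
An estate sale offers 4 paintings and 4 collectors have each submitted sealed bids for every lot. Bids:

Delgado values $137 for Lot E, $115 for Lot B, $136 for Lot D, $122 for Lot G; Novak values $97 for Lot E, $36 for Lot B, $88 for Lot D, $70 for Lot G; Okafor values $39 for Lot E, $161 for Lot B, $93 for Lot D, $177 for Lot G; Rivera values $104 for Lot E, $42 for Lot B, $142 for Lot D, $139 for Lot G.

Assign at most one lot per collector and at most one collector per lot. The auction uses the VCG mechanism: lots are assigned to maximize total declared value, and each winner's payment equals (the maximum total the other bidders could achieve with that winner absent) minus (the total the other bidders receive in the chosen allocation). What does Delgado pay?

Delgado pays $19.

Efficient allocation: Delgado→Lot D ($136), Novak→Lot E ($97), Okafor→Lot B ($161), Rivera→Lot G ($139); total welfare W = $533.
Delgado receives Lot D at value $136, so the others get W − 136 = $397.
Without Delgado: best allocation of the remaining 3 bidders over all 4 lots is Novak→Lot E ($97), Okafor→Lot G ($177), Rivera→Lot D ($142), total $416.
VCG payment = (others' best without Delgado) − (others' welfare with Delgado) = 416 − 397 = $19.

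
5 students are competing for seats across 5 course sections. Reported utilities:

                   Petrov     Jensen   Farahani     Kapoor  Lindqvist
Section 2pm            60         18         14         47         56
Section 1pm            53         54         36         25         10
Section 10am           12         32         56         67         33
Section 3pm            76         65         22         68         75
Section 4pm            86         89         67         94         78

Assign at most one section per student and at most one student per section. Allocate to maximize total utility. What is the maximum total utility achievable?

Maximum total: 339 points

Optimal: Petrov→Section 2pm (60 points), Jensen→Section 1pm (54 points), Farahani→Section 10am (56 points), Kapoor→Section 4pm (94 points), Lindqvist→Section 3pm (75 points) — total 60+54+56+94+75 = 339 points.
Max-entry greedy (repeatedly take the single best remaining cell) gives 336 points, worse by 3.
Next-best assignment: Petrov→Section 3pm, Jensen→Section 1pm, Farahani→Section 10am, Kapoor→Section 4pm, Lindqvist→Section 2pm = 336 points.
Swapping Lindqvist↔Jensen (Lindqvist→Section 1pm 10 points, Jensen→Section 3pm 65 points) loses 54.
Checked against all permutations: 339 points is optimal.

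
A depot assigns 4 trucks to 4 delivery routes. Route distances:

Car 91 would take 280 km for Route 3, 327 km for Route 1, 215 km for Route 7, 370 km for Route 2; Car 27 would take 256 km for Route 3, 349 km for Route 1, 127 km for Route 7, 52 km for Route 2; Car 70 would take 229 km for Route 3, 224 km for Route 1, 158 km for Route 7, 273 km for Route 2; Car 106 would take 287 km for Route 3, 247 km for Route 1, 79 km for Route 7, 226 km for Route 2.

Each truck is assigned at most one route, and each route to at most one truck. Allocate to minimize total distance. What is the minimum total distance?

Min total: 635 km

Treat this as an assignment problem: match each truck to one route.
Optimal: Car 91→Route 3 (280 km), Car 27→Route 2 (52 km), Car 70→Route 1 (224 km), Car 106→Route 7 (79 km) — total 280+52+224+79 = 635 km.
Column-greedy (each route in turn goes to its cheapest remaining truck) gives 973 km, worse by 338.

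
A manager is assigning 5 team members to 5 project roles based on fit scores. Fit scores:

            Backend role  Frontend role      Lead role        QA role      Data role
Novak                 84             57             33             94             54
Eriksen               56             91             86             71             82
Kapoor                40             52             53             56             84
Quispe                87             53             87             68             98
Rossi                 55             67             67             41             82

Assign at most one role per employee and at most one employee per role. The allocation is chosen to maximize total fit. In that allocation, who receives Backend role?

Quispe receives Backend role.

Optimal: Novak→QA role (94 pts), Eriksen→Frontend role (91 pts), Kapoor→Data role (84 pts), Quispe→Backend role (87 pts), Rossi→Lead role (67 pts) — total 94+91+84+87+67 = 423 pts.
Quispe's own top role is Data role (98 pts), but forcing Quispe→Data role and reassigning the rest optimally gives only 396 pts — worse by 27.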